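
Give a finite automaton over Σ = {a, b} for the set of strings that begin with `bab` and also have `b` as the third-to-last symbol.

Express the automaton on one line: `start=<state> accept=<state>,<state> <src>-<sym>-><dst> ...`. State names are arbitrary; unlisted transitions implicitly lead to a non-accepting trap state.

Handle the two conditions separately and then intersect. One (5 states) tracks whether the input so far still matches the prefix `bab`; the other (15 states) tracks the last 3 symbols read. Each combined state is a pair, one component from each; accept when both components accept. Minimizing collapses redundant product states.
          a    b  
>  s0     s1   s2 
   s1     s1   s1 
   s2     s3   s1 
   s3     s1   s4 
 * s4     s5   s6 
   s5     s7   s4 
   s6     s8   s9 
 * s7    s10  s11 
 * s8     s7   s4 
 * s9     s8   s9 
   s10   s10  s11 
   s11    s5   s6 
(> = start, * = accepting)

start=s0 accept=s4,s7,s8,s9 s0-a->s1 s0-b->s2 s1-a->s1 s1-b->s1 s2-a->s3 s2-b->s1 s3-a->s1 s3-b->s4 s4-a->s5 s4-b->s6 s5-a->s7 s5-b->s4 s6-a->s8 s6-b->s9 s7-a->s10 s7-b->s11 s8-a->s7 s8-b->s4 s9-a->s8 s9-b->s9 s10-a->s10 s10-b->s11 s11-a->s5 s11-b->s6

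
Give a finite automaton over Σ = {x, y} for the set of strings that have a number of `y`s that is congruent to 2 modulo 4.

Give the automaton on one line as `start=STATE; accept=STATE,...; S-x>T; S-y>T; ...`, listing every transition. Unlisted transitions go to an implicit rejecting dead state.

start=q0; accept=q2; q0-x>q0; q0-y>q1; q1-x>q1; q1-y>q2; q2-x>q2; q2-y>q3; q3-x>q3; q3-y>q0

Keep the running count of `y`s modulo 4: each `y` advances along the cycle q0 → q1 → q2 → q3 → q0 while other symbols loop. Accept at q2.
With 4 states:
        x   y  
>  q0   q0  q1 
   q1   q1  q2 
 * q2   q2  q3 
   q3   q3  q0 
(> = start, * = accepting)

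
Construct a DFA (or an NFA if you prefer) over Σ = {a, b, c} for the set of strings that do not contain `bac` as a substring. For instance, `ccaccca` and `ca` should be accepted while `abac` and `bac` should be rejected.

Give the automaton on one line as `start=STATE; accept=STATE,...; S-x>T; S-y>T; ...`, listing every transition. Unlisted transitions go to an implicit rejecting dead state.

start=q0; accept=q0,q1,q2; q0-a>q0; q0-b>q1; q0-c>q0; q1-a>q2; q1-b>q1; q1-c>q0; q2-a>q0; q2-b>q1; q2-c>q3; q3-a>q3; q3-b>q3; q3-c>q3

Track partial matches of the forbidden pattern `bac`. State q3 is a dead state reached once `bac` has occurred; every other state accepts. q0 means no part of `bac` is currently matched.
4 states suffice.
        a   b   c  
>* q0   q0  q1  q0 
 * q1   q2  q1  q0 
 * q2   q0  q1  q3 
   q3   q3  q3  q3 
(> = start, * = accepting)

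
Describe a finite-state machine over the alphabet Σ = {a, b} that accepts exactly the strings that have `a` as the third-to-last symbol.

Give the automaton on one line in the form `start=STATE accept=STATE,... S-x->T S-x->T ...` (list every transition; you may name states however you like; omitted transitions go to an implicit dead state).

start=q0 accept=q7,q8,q9,q10 q0-a->q1 q0-b->q2 q1-a->q3 q1-b->q4 q2-a->q5 q2-b->q6 q3-a->q7 q3-b->q8 q4-a->q9 q4-b->q10 q5-a->q11 q5-b->q12 q6-a->q13 q6-b->q14 q7-a->q7 q7-b->q8 q8-a->q9 q8-b->q10 q9-a->q11 q9-b->q12 q10-a->q13 q10-b->q14 q11-a->q7 q11-b->q8 q12-a->q9 q12-b->q10 q13-a->q11 q13-b->q12 q14-a->q13 q14-b->q14

A DFA must remember the last 3 symbols (since which symbol is third-to-last isn't known until the input ends). Use one state per possible window of the last ≤3 symbols; accept from those whose window starts with `a`.
          a    b  
>  q0     q1   q2 
   q1     q3   q4 
   q2     q5   q6 
   q3     q7   q8 
   q4     q9  q10 
   q5    q11  q12 
   q6    q13  q14 
 * q7     q7   q8 
 * q8     q9  q10 
 * q9    q11  q12 
 * q10   q13  q14 
   q11    q7   q8 
   q12    q9  q10 
   q13   q11  q12 
   q14   q13  q14 
(> = start, * = accepting)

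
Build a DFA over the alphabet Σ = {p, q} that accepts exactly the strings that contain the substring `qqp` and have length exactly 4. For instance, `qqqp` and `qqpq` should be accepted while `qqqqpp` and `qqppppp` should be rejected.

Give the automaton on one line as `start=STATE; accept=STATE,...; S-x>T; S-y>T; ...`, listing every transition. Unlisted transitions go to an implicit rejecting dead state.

Build one automaton per condition and run them in lockstep. One (4 states) tracks whether and how much of `qqp` has been seen; the other (6 states) tracks the input length, saturating at 5. Each combined state is a pair, one component from each; accept when both components accept. After merging equivalent states the machine shrinks.
       p  q 
>  A   B  C 
   B   D  E 
   C   D  F 
   D   D  D 
   E   D  G 
   F   H  G 
   G   I  D 
   H   I  I 
 * I   D  D 
(> = start, * = accepting)

start=A; accept=I; A-p>B; A-q>C; B-p>D; B-q>E; C-p>D; C-q>F; D-p>D; D-q>D; E-p>D; E-q>G; F-p>H; F-q>G; G-p>I; G-q>D; H-p>I; H-q>I; I-p>D; I-q>D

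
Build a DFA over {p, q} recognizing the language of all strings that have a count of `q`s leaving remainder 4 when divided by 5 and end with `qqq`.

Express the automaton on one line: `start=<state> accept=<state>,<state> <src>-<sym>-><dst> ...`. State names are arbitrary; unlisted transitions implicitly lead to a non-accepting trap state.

start=s0 accept=s6 s0-p->s0 s0-q->s1 s1-p->s1 s1-q->s2 s2-p->s3 s2-q->s4 s3-p->s3 s3-q->s5 s4-p->s5 s4-q->s6 s5-p->s5 s5-q->s7 s6-p->s7 s6-q->s0 s7-p->s7 s7-q->s0

Run two small machines in parallel and take their product. One (5 states) tracks the count of `q`s modulo 5; the other (4 states) tracks how much of the suffix `qqq` has currently been matched. Each combined state is a pair, one component from each; accept when both components accept. Equivalent product states are then merged.
With 8 states:
        p   q  
>  s0   s0  s1 
   s1   s1  s2 
   s2   s3  s4 
   s3   s3  s5 
   s4   s5  s6 
   s5   s5  s7 
 * s6   s7  s0 
   s7   s7  s0 
(> = start, * = accepting)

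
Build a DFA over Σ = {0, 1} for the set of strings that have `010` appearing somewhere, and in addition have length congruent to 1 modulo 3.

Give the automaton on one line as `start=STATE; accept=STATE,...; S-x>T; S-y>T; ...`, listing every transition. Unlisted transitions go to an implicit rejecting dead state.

Handle the two conditions separately and then intersect. The first has 4 states tracking whether and how much of `010` has been seen; the second has 3 states tracking the input length modulo 3. A product state is a pair (one from each), accepting exactly when both do.
          0    1  
>  q0     q1   q2 
   q1     q3   q4 
   q2     q3   q5 
   q3     q6   q7 
   q4     q8   q0 
   q5     q6   q0 
   q6     q1   q9 
   q7    q10   q2 
   q8    q10  q10 
   q9    q11   q5 
 * q10   q11  q11 
   q11    q8   q8 
(> = start, * = accepting)

start=q0; accept=q10; q0-0>q1; q0-1>q2; q1-0>q3; q1-1>q4; q2-0>q3; q2-1>q5; q3-0>q6; q3-1>q7; q4-0>q8; q4-1>q0; q5-0>q6; q5-1>q0; q6-0>q1; q6-1>q9; q7-0>q10; q7-1>q2; q8-0>q10; q8-1>q10; q9-0>q11; q9-1>q5; q10-0>q11; q10-1>q11; q11-0>q8; q11-1>q8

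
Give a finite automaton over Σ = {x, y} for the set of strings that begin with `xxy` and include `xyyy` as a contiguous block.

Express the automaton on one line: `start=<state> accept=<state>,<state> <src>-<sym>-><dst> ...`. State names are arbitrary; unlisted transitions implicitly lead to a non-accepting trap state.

Build one automaton per condition and run them in lockstep. The first has 5 states tracking whether the input so far still matches the prefix `xxy`; the second has 5 states tracking whether and how much of `xyyy` has been seen. A product state is a pair (one from each), accepting exactly when both do. After merging equivalent states the machine shrinks.
With 8 states:
        x   y  
>  q0   q1  q2 
   q1   q3  q2 
   q2   q2  q2 
   q3   q2  q4 
   q4   q5  q6 
   q5   q5  q4 
   q6   q5  q7 
 * q7   q7  q7 
(> = start, * = accepting)

start=q0 accept=q7 q0-x->q1 q0-y->q2 q1-x->q3 q1-y->q2 q2-x->q2 q2-y->q2 q3-x->q2 q3-y->q4 q4-x->q5 q4-y->q6 q5-x->q5 q5-y->q4 q6-x->q5 q6-y->q7 q7-x->q7 q7-y->q7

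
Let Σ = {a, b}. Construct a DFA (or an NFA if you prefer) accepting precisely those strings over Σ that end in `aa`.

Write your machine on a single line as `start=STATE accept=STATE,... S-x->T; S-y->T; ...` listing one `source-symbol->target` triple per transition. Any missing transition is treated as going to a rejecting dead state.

start=S0; accept=S2; S0-a->S1; S0-b->S0; S1-a->S2; S1-b->S0; S2-a->S2; S2-b->S0

Let each state record the length of the longest suffix of the input read so far that is also a prefix of `aa`. S1 means the last symbol is `a`; S2 means the last 2 symbols are `aa`. Accept only at S2, where the string currently ends in `aa`.
With 3 states:
        a   b  
>  S0   S1  S0 
   S1   S2  S0 
 * S2   S2  S0 
(> = start, * = accepting)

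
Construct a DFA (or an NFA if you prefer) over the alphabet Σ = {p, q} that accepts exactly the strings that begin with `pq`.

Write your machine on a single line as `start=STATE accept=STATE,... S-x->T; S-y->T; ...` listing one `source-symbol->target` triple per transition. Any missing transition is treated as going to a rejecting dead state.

start=A; accept=C; A-p->B; A-q->D; B-p->D; B-q->C; C-p->C; C-q->C; D-p->D; D-q->D

Walk along `pq` while the input agrees: from A take `p` to B, and so on. Any deviation drops to the rejecting sink D. Once C is reached the prefix is confirmed and every continuation is accepted.
A 4-state machine:
       p  q 
>  A   B  D 
   B   D  C 
 * C   C  C 
   D   D  D 
(> = start, * = accepting)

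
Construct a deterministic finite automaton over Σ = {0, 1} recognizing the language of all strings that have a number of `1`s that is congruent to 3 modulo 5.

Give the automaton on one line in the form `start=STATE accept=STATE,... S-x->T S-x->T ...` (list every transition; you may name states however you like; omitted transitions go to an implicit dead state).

Keep the running count of `1`s modulo 5: each `1` advances along the cycle A → B → C → D → E → A while other symbols loop. Accept at D.
5 states suffice.
       0  1 
>  A   A  B 
   B   B  C 
   C   C  D 
 * D   D  E 
   E   E  A 
(> = start, * = accepting)

start=A accept=D A-0->A A-1->B B-0->B B-1->C C-0->C C-1->D D-0->D D-1->E E-0->E E-1->A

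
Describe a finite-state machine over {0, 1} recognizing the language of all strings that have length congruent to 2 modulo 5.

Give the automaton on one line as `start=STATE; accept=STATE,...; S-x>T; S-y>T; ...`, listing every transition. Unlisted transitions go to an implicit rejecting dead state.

start=A; accept=C; A-0>B; A-1>B; B-0>C; B-1>C; C-0>D; C-1>D; D-0>E; D-1>E; E-0>A; E-1>A

Only the length mod 5 matters, so use a 5-cycle: from any state, every input symbol moves to the next state, wrapping E back to A. Mark C accepting.
5 states suffice.
       0  1 
>  A   B  B 
   B   C  C 
 * C   D  D 
   D   E  E 
   E   A  A 
(> = start, * = accepting)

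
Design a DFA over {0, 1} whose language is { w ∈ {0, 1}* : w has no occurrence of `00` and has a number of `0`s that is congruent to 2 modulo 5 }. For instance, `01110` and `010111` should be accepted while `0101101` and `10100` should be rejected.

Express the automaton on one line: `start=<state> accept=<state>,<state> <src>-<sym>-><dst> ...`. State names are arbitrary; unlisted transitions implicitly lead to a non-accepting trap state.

Handle the two conditions separately and then intersect. The first has 3 states tracking partial matches of the forbidden pattern `00`; the second has 5 states tracking the count of `0`s modulo 5. A product state is a pair (one from each), accepting exactly when both do. Minimizing collapses redundant product states.
          0    1  
>  s0     s1   s0 
   s1     s2   s3 
   s2     s2   s2 
   s3     s4   s3 
 * s4     s2   s5 
 * s5     s6   s5 
   s6     s2   s7 
   s7     s8   s7 
   s8     s2   s9 
   s9    s10   s9 
   s10    s2   s0 
(> = start, * = accepting)

start=s0 accept=s4,s5 s0-0->s1 s0-1->s0 s1-0->s2 s1-1->s3 s2-0->s2 s2-1->s2 s3-0->s4 s3-1->s3 s4-0->s2 s4-1->s5 s5-0->s6 s5-1->s5 s6-0->s2 s6-1->s7 s7-0->s8 s7-1->s7 s8-0->s2 s8-1->s9 s9-0->s10 s9-1->s9 s10-0->s2 s10-1->s0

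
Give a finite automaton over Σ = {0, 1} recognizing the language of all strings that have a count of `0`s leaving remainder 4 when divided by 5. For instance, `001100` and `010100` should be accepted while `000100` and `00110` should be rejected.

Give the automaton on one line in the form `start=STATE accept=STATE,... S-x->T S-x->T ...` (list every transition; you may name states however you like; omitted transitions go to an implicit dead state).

start=q0 accept=q4 q0-0->q1 q0-1->q0 q1-0->q2 q1-1->q1 q2-0->q3 q2-1->q2 q3-0->q4 q3-1->q3 q4-0->q0 q4-1->q4

The only thing that matters is how many `0`s have appeared, reduced mod 5. Use one state per residue: q0 for 0, …, q4 for 4. Reading `0` moves to the next residue; anything else stays put. q4 is accepting.
5 states suffice.
        0   1  
>  q0   q1  q0 
   q1   q2  q1 
   q2   q3  q2 
   q3   q4  q3 
 * q4   q0  q4 
(> = start, * = accepting)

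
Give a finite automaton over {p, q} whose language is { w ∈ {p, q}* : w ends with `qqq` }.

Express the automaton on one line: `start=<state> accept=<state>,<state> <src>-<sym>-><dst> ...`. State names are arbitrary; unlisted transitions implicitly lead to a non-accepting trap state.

start=s0 accept=s3 s0-p->s0 s0-q->s1 s1-p->s0 s1-q->s2 s2-p->s0 s2-q->s3 s3-p->s0 s3-q->s3

Remember how much of `qqq` the current input suffix matches. State s0 means no match yet; s1 means the last symbol is `q`; s2 means the last 2 symbols are `qq`; s3 means the last 3 symbols are `qqq`. Only s3 accepts. On a mismatch, fall back to the longest proper suffix that is still a prefix of `qqq`.
A 4-state machine:
        p   q  
>  s0   s0  s1 
   s1   s0  s2 
   s2   s0  s3 
 * s3   s0  s3 
(> = start, * = accepting)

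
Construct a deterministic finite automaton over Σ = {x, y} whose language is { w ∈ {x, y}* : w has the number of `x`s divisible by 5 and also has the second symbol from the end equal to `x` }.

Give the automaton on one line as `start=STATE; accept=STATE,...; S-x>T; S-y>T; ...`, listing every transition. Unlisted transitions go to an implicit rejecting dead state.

start=s0; accept=s5,s7; s0-x>s1; s0-y>s0; s1-x>s2; s1-y>s1; s2-x>s3; s2-y>s2; s3-x>s4; s3-y>s3; s4-x>s5; s4-y>s6; s5-x>s1; s5-y>s7; s6-x>s8; s6-y>s6; s7-x>s1; s7-y>s0; s8-x>s1; s8-y>s7

Run two small machines in parallel and take their product. The first has 5 states tracking the count of `x`s modulo 5; the second has 7 states tracking the last 2 symbols read. A product state is a pair (one from each), accepting exactly when both do. After merging equivalent states the machine shrinks.
9 states suffice.
        x   y  
>  s0   s1  s0 
   s1   s2  s1 
   s2   s3  s2 
   s3   s4  s3 
   s4   s5  s6 
 * s5   s1  s7 
   s6   s8  s6 
 * s7   s1  s0 
   s8   s1  s7 
(> = start, * = accepting)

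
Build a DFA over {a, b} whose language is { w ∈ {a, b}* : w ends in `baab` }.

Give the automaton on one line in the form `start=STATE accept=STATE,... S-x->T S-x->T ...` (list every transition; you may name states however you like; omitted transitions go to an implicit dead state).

start=q0 accept=q4 q0-a->q0 q0-b->q1 q1-a->q2 q1-b->q1 q2-a->q3 q2-b->q1 q3-a->q0 q3-b->q4 q4-a->q2 q4-b->q1

Remember how much of `baab` the current input suffix matches. State q0 means no match yet; q1 means the last symbol is `b`; q2 means the last 2 symbols are `ba`; q3 means the last 3 symbols are `baa`; q4 means the last 4 symbols are `baab`. Only q4 accepts. On a mismatch, fall back to the longest proper suffix that is still a prefix of `baab`.
A 5-state machine:
        a   b  
>  q0   q0  q1 
   q1   q2  q1 
   q2   q3  q1 
   q3   q0  q4 
 * q4   q2  q1 
(> = start, * = accepting)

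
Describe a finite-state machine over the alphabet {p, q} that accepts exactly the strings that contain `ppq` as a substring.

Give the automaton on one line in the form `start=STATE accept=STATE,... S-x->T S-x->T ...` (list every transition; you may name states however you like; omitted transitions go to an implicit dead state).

start=A accept=D A-p->B A-q->A B-p->C B-q->A C-p->C C-q->D D-p->D D-q->D

States A..C record the length of the longest prefix of `ppq` that matches the current input suffix. Reaching D means `ppq` has been seen, and we stay there forever. Accept from D.
With 4 states:
       p  q 
>  A   B  A 
   B   C  A 
   C   C  D 
 * D   D  D 
(> = start, * = accepting)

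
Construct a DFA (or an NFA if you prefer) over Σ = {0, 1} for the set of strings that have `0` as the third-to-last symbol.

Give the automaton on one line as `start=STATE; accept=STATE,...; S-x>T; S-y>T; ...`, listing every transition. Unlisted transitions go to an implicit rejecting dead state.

start=s0; accept=s7,s8,s9,s10; s0-0>s1; s0-1>s2; s1-0>s3; s1-1>s4; s2-0>s5; s2-1>s6; s3-0>s7; s3-1>s8; s4-0>s9; s4-1>s10; s5-0>s11; s5-1>s12; s6-0>s13; s6-1>s14; s7-0>s7; s7-1>s8; s8-0>s9; s8-1>s10; s9-0>s11; s9-1>s12; s10-0>s13; s10-1>s14; s11-0>s7; s11-1>s8; s12-0>s9; s12-1>s10; s13-0>s11; s13-1>s12; s14-0>s13; s14-1>s14

Because acceptance depends on a position counted from the end, the machine has to buffer the most recent 3 symbols. Make each state the string of the last up-to-3 symbols read; on input `x` shift the window left and append `x`. Accept when the buffered window has length 3 and begins with `0`.
With 15 states:
          0    1  
>  s0     s1   s2 
   s1     s3   s4 
   s2     s5   s6 
   s3     s7   s8 
   s4     s9  s10 
   s5    s11  s12 
   s6    s13  s14 
 * s7     s7   s8 
 * s8     s9  s10 
 * s9    s11  s12 
 * s10   s13  s14 
   s11    s7   s8 
   s12    s9  s10 
   s13   s11  s12 
   s14   s13  s14 
(> = start, * = accepting)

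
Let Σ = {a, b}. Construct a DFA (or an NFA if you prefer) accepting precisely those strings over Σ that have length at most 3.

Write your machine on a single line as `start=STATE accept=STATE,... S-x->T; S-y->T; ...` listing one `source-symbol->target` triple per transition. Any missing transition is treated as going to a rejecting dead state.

start=q0; accept=q0,q1,q2,q3; q0-a->q1; q0-b->q1; q1-a->q2; q1-b->q2; q2-a->q3; q2-b->q3; q3-a->q4; q3-b->q4; q4-a->q4; q4-b->q4

Count input length up to 4: every symbol moves from q0 toward q4, which means 'more than 3' and absorbs. Accept from {q0, q1, q2, q3}.
5 states suffice.
        a   b  
>* q0   q1  q1 
 * q1   q2  q2 
 * q2   q3  q3 
 * q3   q4  q4 
   q4   q4  q4 
(> = start, * = accepting)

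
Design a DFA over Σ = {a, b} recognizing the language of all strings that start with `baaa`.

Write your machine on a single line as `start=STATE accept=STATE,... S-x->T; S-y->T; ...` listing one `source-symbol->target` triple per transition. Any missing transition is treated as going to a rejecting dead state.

Walk along `baaa` while the input agrees: from q0 take `b` to q1, and so on. Any deviation drops to the rejecting sink q5. Once q4 is reached the prefix is confirmed and every continuation is accepted.
        a   b  
>  q0   q5  q1 
   q1   q2  q5 
   q2   q3  q5 
   q3   q4  q5 
 * q4   q4  q4 
   q5   q5  q5 
(> = start, * = accepting)

start=q0; accept=q4; q0-a->q5; q0-b->q1; q1-a->q2; q1-b->q5; q2-a->q3; q2-b->q5; q3-a->q4; q3-b->q5; q4-a->q4; q4-b->q4; q5-a->q5; q5-b->q5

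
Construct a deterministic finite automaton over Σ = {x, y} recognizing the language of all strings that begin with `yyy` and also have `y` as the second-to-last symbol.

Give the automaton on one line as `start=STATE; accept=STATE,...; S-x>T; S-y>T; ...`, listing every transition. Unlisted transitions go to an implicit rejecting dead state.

Run two small machines in parallel and take their product. The first has 5 states tracking whether the input so far still matches the prefix `yyy`; the second has 7 states tracking the last 2 symbols read. A product state is a pair (one from each), accepting exactly when both do.
With 12 states:
          x    y  
>  s0     s1   s2 
   s1     s3   s4 
   s2     s5   s6 
   s3     s3   s4 
   s4     s5   s7 
   s5     s3   s4 
   s6     s5   s8 
   s7     s5   s7 
 * s8     s9   s8 
 * s9    s10  s11 
   s10   s10  s11 
   s11    s9   s8 
(> = start, * = accepting)

start=s0; accept=s8,s9; s0-x>s1; s0-y>s2; s1-x>s3; s1-y>s4; s2-x>s5; s2-y>s6; s3-x>s3; s3-y>s4; s4-x>s5; s4-y>s7; s5-x>s3; s5-y>s4; s6-x>s5; s6-y>s8; s7-x>s5; s7-y>s7; s8-x>s9; s8-y>s8; s9-x>s10; s9-y>s11; s10-x>s10; s10-y>s11; s11-x>s9; s11-y>s8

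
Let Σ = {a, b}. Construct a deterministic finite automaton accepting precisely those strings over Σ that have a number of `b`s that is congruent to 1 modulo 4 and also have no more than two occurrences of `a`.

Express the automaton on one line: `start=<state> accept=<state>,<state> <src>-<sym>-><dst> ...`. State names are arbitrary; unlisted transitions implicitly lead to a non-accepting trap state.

Handle the two conditions separately and then intersect. The first has 4 states tracking the count of `b`s modulo 4; the second has 4 states tracking the count of `a`s, saturating at 3. A product state is a pair (one from each), accepting exactly when both do. Minimizing collapses redundant product states.
A 13-state machine:
          a    b  
>  s0     s1   s2 
   s1     s3   s4 
 * s2     s4   s5 
   s3     s6   s7 
 * s4     s7   s8 
   s5     s8   s9 
   s6     s6   s6 
 * s7     s6  s10 
   s8    s10  s11 
   s9    s11   s0 
   s10    s6  s12 
   s11   s12   s1 
   s12    s6   s3 
(> = start, * = accepting)

start=s0 accept=s2,s4,s7 s0-a->s1 s0-b->s2 s1-a->s3 s1-b->s4 s2-a->s4 s2-b->s5 s3-a->s6 s3-b->s7 s4-a->s7 s4-b->s8 s5-a->s8 s5-b->s9 s6-a->s6 s6-b->s6 s7-a->s6 s7-b->s10 s8-a->s10 s8-b->s11 s9-a->s11 s9-b->s0 s10-a->s6 s10-b->s12 s11-a->s12 s11-b->s1 s12-a->s6 s12-b->s3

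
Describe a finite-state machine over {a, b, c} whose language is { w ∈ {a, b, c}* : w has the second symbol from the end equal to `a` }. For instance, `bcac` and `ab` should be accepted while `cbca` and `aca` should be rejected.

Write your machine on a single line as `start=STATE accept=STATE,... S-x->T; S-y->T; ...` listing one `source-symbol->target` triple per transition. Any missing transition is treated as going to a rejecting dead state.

Because acceptance depends on a position counted from the end, the machine has to buffer the most recent 2 symbols. Make each state the string of the last up-to-2 symbols read; on input `x` shift the window left and append `x`. Accept when the buffered window has length 2 and begins with `a`.
          a    b    c  
>  q0     q1   q2   q3 
   q1     q4   q5   q6 
   q2     q7   q8   q9 
   q3    q10  q11  q12 
 * q4     q4   q5   q6 
 * q5     q7   q8   q9 
 * q6    q10  q11  q12 
   q7     q4   q5   q6 
   q8     q7   q8   q9 
   q9    q10  q11  q12 
   q10    q4   q5   q6 
   q11    q7   q8   q9 
   q12   q10  q11  q12 
(> = start, * = accepting)

start=q0; accept=q4,q5,q6; q0-a->q1; q0-b->q2; q0-c->q3; q1-a->q4; q1-b->q5; q1-c->q6; q2-a->q7; q2-b->q8; q2-c->q9; q3-a->q10; q3-b->q11; q3-c->q12; q4-a->q4; q4-b->q5; q4-c->q6; q5-a->q7; q5-b->q8; q5-c->q9; q6-a->q10; q6-b->q11; q6-c->q12; q7-a->q4; q7-b->q5; q7-c->q6; q8-a->q7; q8-b->q8; q8-c->q9; q9-a->q10; q9-b->q11; q9-c->q12; q10-a->q4; q10-b->q5; q10-c->q6; q11-a->q7; q11-b->q8; q11-c->q9; q12-a->q10; q12-b->q11; q12-c->q12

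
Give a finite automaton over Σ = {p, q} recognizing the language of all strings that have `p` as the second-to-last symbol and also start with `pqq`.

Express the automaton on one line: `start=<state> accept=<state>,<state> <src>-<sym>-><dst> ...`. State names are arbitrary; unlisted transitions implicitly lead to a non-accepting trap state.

start=S0 accept=S10,S11 S0-p->S1 S0-q->S2 S1-p->S3 S1-q->S4 S2-p->S5 S2-q->S6 S3-p->S3 S3-q->S7 S4-p->S5 S4-q->S8 S5-p->S3 S5-q->S7 S6-p->S5 S6-q->S6 S7-p->S5 S7-q->S6 S8-p->S9 S8-q->S8 S9-p->S10 S9-q->S11 S10-p->S10 S10-q->S11 S11-p->S9 S11-q->S8

Build one automaton per condition and run them in lockstep. One (7 states) tracks the last 2 symbols read; the other (5 states) tracks whether the input so far still matches the prefix `pqq`. Each combined state is a pair, one component from each; accept when both components accept.
With 12 states:
          p    q  
>  S0     S1   S2 
   S1     S3   S4 
   S2     S5   S6 
   S3     S3   S7 
   S4     S5   S8 
   S5     S3   S7 
   S6     S5   S6 
   S7     S5   S6 
   S8     S9   S8 
   S9    S10  S11 
 * S10   S10  S11 
 * S11    S9   S8 
(> = start, * = accepting)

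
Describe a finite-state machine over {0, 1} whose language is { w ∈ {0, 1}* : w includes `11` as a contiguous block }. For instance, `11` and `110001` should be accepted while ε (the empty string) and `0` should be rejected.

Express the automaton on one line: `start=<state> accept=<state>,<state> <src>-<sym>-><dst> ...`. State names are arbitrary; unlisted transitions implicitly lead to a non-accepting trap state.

start=S0 accept=S2 S0-0->S0 S0-1->S1 S1-0->S0 S1-1->S2 S2-0->S2 S2-1->S2

States S0..S1 record the length of the longest prefix of `11` that matches the current input suffix. Reaching S2 means `11` has been seen, and we stay there forever. Accept from S2.
With 3 states:
        0   1  
>  S0   S0  S1 
   S1   S0  S2 
 * S2   S2  S2 
(> = start, * = accepting)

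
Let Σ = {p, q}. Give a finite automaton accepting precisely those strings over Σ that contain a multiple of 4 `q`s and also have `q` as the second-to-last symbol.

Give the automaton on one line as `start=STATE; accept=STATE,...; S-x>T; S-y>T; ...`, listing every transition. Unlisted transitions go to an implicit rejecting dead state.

Build one automaton per condition and run them in lockstep. One (4 states) tracks the count of `q`s modulo 4; the other (7 states) tracks the last 2 symbols read. Each combined state is a pair, one component from each; accept when both components accept. Equivalent product states are then merged.
An 8-state machine:
        p   q  
>  S0   S0  S1 
   S1   S1  S2 
   S2   S2  S3 
   S3   S4  S5 
   S4   S4  S6 
 * S5   S7  S1 
   S6   S7  S1 
 * S7   S0  S1 
(> = start, * = accepting)

start=S0; accept=S5,S7; S0-p>S0; S0-q>S1; S1-p>S1; S1-q>S2; S2-p>S2; S2-q>S3; S3-p>S4; S3-q>S5; S4-p>S4; S4-q>S6; S5-p>S7; S5-q>S1; S6-p>S7; S6-q>S1; S7-p>S0; S7-q>S1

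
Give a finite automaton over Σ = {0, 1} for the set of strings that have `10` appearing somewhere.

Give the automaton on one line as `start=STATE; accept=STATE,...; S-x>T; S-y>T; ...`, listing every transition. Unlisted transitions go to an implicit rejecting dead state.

start=s0; accept=s2; s0-0>s0; s0-1>s1; s1-0>s2; s1-1>s1; s2-0>s2; s2-1>s2

Track how much of `10` has been matched so far: state s0 is no progress, s2 is the absorbing accept state reached once `10` has occurred. Intermediate states record partial matches; on a mismatch, fall back to the longest reusable overlap.
        0   1  
>  s0   s0  s1 
   s1   s2  s1 
 * s2   s2  s2 
(> = start, * = accepting)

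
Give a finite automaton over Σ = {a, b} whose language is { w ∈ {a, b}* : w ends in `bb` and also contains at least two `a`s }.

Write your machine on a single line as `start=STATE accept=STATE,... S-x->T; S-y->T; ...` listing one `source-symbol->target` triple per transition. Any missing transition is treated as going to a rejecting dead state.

start=S0; accept=S10,S11; S0-a->S1; S0-b->S2; S1-a->S3; S1-b->S4; S2-a->S1; S2-b->S5; S3-a->S6; S3-b->S7; S4-a->S3; S4-b->S8; S5-a->S1; S5-b->S5; S6-a->S6; S6-b->S9; S7-a->S6; S7-b->S10; S8-a->S3; S8-b->S8; S9-a->S6; S9-b->S11; S10-a->S6; S10-b->S10; S11-a->S6; S11-b->S11

Handle the two conditions separately and then intersect. The first has 3 states tracking how much of the suffix `bb` has currently been matched; the second has 4 states tracking the count of `a`s, saturating at 3. A product state is a pair (one from each), accepting exactly when both do.
A 12-state machine:
          a    b  
>  S0     S1   S2 
   S1     S3   S4 
   S2     S1   S5 
   S3     S6   S7 
   S4     S3   S8 
   S5     S1   S5 
   S6     S6   S9 
   S7     S6  S10 
   S8     S3   S8 
   S9     S6  S11 
 * S10    S6  S10 
 * S11    S6  S11 
(> = start, * = accepting)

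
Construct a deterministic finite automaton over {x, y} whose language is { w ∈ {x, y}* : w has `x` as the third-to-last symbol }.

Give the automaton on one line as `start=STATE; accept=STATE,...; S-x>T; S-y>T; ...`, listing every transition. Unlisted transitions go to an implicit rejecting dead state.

Because acceptance depends on a position counted from the end, the machine has to buffer the most recent 3 symbols. Make each state the string of the last up-to-3 symbols read; on input `x` shift the window left and append `x`. Accept when the buffered window has length 3 and begins with `x`.
       x  y 
>  A   B  C 
   B   D  E 
   C   F  G 
   D   H  I 
   E   J  K 
   F   L  M 
   G   N  O 
 * H   H  I 
 * I   J  K 
 * J   L  M 
 * K   N  O 
   L   H  I 
   M   J  K 
   N   L  M 
   O   N  O 
(> = start, * = accepting)

start=A; accept=H,I,J,K; A-x>B; A-y>C; B-x>D; B-y>E; C-x>F; C-y>G; D-x>H; D-y>I; E-x>J; E-y>K; F-x>L; F-y>M; G-x>N; G-y>O; H-x>H; H-y>I; I-x>J; I-y>K; J-x>L; J-y>M; K-x>N; K-y>O; L-x>H; L-y>I; M-x>J; M-y>K; N-x>L; N-y>M; O-x>N; O-y>O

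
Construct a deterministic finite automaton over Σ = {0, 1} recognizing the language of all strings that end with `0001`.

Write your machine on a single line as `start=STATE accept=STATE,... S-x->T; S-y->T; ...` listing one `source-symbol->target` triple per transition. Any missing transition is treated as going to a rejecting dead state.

start=S0; accept=S4; S0-0->S1; S0-1->S0; S1-0->S2; S1-1->S0; S2-0->S3; S2-1->S0; S3-0->S3; S3-1->S4; S4-0->S1; S4-1->S0

Remember how much of `0001` the current input suffix matches. State S0 means no match yet; S1 means the last symbol is `0`; S2 means the last 2 symbols are `00`; S3 means the last 3 symbols are `000`; S4 means the last 4 symbols are `0001`. Only S4 accepts. On a mismatch, fall back to the longest proper suffix that is still a prefix of `0001`.
A 5-state machine:
        0   1  
>  S0   S1  S0 
   S1   S2  S0 
   S2   S3  S0 
   S3   S3  S4 
 * S4   S1  S0 
(> = start, * = accepting)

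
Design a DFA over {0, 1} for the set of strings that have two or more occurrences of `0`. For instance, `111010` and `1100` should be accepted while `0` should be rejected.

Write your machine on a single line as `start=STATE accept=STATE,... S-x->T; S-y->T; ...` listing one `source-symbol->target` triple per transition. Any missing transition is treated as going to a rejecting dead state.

Only the number of `0`s matters, and only up to 3. Make a chain A → B → C → D advanced by each `0` (with D absorbing); every other symbol self-loops. The accepting set is {C, D}.
       0  1 
>  A   B  A 
   B   C  B 
 * C   D  C 
 * D   D  D 
(> = start, * = accepting)

start=A; accept=C,D; A-0->B; A-1->A; B-0->C; B-1->B; C-0->D; C-1->C; D-0->D; D-1->D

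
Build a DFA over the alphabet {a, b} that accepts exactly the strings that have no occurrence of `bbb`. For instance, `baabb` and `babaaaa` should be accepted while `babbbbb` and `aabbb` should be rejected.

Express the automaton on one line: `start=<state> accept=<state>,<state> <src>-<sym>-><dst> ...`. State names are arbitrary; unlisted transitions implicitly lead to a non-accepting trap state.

start=q0 accept=q0,q1,q2 q0-a->q0 q0-b->q1 q1-a->q0 q1-b->q2 q2-a->q0 q2-b->q3 q3-a->q3 q3-b->q3

Track partial matches of the forbidden pattern `bbb`. State q3 is a dead state reached once `bbb` has occurred; every other state accepts. q0 means no part of `bbb` is currently matched.
4 states suffice.
        a   b  
>* q0   q0  q1 
 * q1   q0  q2 
 * q2   q0  q3 
   q3   q3  q3 
(> = start, * = accepting)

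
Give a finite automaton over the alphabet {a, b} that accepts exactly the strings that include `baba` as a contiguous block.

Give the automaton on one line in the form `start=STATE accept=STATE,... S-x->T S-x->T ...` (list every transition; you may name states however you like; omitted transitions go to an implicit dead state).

Track how much of `baba` has been matched so far: state s0 is no progress, s4 is the absorbing accept state reached once `baba` has occurred. Intermediate states record partial matches; on a mismatch, fall back to the longest reusable overlap.
A 5-state machine:
        a   b  
>  s0   s0  s1 
   s1   s2  s1 
   s2   s0  s3 
   s3   s4  s1 
 * s4   s4  s4 
(> = start, * = accepting)

start=s0 accept=s4 s0-a->s0 s0-b->s1 s1-a->s2 s1-b->s1 s2-a->s0 s2-b->s3 s3-a->s4 s3-b->s1 s4-a->s4 s4-b->s4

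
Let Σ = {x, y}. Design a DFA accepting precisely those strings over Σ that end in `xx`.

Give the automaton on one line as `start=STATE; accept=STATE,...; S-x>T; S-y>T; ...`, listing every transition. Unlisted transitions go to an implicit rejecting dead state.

Let each state record the length of the longest suffix of the input read so far that is also a prefix of `xx`. q1 means the last symbol is `x`; q2 means the last 2 symbols are `xx`. Accept only at q2, where the string currently ends in `xx`.
        x   y  
>  q0   q1  q0 
   q1   q2  q0 
 * q2   q2  q0 
(> = start, * = accepting)

start=q0; accept=q2; q0-x>q1; q0-y>q0; q1-x>q2; q1-y>q0; q2-x>q2; q2-y>q0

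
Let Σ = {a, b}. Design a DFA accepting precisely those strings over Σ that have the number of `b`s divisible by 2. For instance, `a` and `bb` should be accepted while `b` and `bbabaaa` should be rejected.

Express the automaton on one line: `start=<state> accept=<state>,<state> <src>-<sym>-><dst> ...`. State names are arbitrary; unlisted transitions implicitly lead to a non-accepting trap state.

start=s0 accept=s0 s0-a->s0 s0-b->s1 s1-a->s1 s1-b->s0

Keep the running count of `b`s modulo 2: each `b` advances along the cycle s0 → s1 → s0 while other symbols loop. Accept at s0.
2 states suffice.
        a   b  
>* s0   s0  s1 
   s1   s1  s0 
(> = start, * = accepting)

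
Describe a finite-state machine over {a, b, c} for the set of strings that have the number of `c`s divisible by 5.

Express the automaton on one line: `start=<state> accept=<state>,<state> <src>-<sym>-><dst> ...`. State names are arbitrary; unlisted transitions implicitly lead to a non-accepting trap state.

start=q0 accept=q0 q0-a->q0 q0-b->q0 q0-c->q1 q1-a->q1 q1-b->q1 q1-c->q2 q2-a->q2 q2-b->q2 q2-c->q3 q3-a->q3 q3-b->q3 q3-c->q4 q4-a->q4 q4-b->q4 q4-c->q0

The only thing that matters is how many `c`s have appeared, reduced mod 5. Use one state per residue: q0 for 0, …, q4 for 4. Reading `c` moves to the next residue; anything else stays put. q0 is accepting.
5 states suffice.
        a   b   c  
>* q0   q0  q0  q1 
   q1   q1  q1  q2 
   q2   q2  q2  q3 
   q3   q3  q3  q4 
   q4   q4  q4  q0 
(> = start, * = accepting)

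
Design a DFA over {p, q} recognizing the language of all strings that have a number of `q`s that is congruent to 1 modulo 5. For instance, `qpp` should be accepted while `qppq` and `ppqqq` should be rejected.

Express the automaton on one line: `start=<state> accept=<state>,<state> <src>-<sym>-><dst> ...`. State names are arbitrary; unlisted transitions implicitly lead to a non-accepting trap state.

Keep the running count of `q`s modulo 5: each `q` advances along the cycle S0 → S1 → S2 → S3 → S4 → S0 while other symbols loop. Accept at S1.
5 states suffice.
        p   q  
>  S0   S0  S1 
 * S1   S1  S2 
   S2   S2  S3 
   S3   S3  S4 
   S4   S4  S0 
(> = start, * = accepting)

start=S0 accept=S1 S0-p->S0 S0-q->S1 S1-p->S1 S1-q->S2 S2-p->S2 S2-q->S3 S3-p->S3 S3-q->S4 S4-p->S4 S4-q->S0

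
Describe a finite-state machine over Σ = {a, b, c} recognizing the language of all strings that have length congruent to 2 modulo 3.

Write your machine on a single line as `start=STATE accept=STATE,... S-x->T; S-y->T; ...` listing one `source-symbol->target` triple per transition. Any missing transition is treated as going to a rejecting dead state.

start=q0; accept=q2; q0-a->q1; q0-b->q1; q0-c->q1; q1-a->q2; q1-b->q2; q1-c->q2; q2-a->q0; q2-b->q0; q2-c->q0

Only the length mod 3 matters, so use a 3-cycle: from any state, every input symbol moves to the next state, wrapping q2 back to q0. Mark q2 accepting.
        a   b   c  
>  q0   q1  q1  q1 
   q1   q2  q2  q2 
 * q2   q0  q0  q0 
(> = start, * = accepting)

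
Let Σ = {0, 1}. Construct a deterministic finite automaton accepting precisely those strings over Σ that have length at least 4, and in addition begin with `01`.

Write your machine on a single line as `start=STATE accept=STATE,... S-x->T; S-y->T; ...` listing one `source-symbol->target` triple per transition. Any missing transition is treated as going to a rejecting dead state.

start=S0; accept=S5; S0-0->S1; S0-1->S2; S1-0->S2; S1-1->S3; S2-0->S2; S2-1->S2; S3-0->S4; S3-1->S4; S4-0->S5; S4-1->S5; S5-0->S5; S5-1->S5

Build one automaton per condition and run them in lockstep. The first has 6 states tracking the input length, saturating at 5; the second has 4 states tracking whether the input so far still matches the prefix `01`. A product state is a pair (one from each), accepting exactly when both do. Minimizing collapses redundant product states.
        0   1  
>  S0   S1  S2 
   S1   S2  S3 
   S2   S2  S2 
   S3   S4  S4 
   S4   S5  S5 
 * S5   S5  S5 
(> = start, * = accepting)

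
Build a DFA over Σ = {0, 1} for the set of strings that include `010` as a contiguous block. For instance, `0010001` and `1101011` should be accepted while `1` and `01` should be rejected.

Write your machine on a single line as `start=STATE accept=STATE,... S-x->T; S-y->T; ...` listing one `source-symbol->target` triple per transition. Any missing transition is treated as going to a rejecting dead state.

start=q0; accept=q3; q0-0->q1; q0-1->q0; q1-0->q1; q1-1->q2; q2-0->q3; q2-1->q0; q3-0->q3; q3-1->q3

States q0..q2 record the length of the longest prefix of `010` that matches the current input suffix. Reaching q3 means `010` has been seen, and we stay there forever. Accept from q3.
4 states suffice.
        0   1  
>  q0   q1  q0 
   q1   q1  q2 
   q2   q3  q0 
 * q3   q3  q3 
(> = start, * = accepting)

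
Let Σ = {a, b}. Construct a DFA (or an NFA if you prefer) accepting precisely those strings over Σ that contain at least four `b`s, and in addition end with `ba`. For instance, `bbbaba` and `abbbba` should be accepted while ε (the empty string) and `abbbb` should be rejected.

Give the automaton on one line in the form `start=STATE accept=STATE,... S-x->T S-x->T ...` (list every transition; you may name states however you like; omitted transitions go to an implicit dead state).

start=q0 accept=q5 q0-a->q0 q0-b->q1 q1-a->q1 q1-b->q2 q2-a->q2 q2-b->q3 q3-a->q3 q3-b->q4 q4-a->q5 q4-b->q4 q5-a->q3 q5-b->q4

Run two small machines in parallel and take their product. The first has 6 states tracking the count of `b`s, saturating at 5; the second has 3 states tracking how much of the suffix `ba` has currently been matched. A product state is a pair (one from each), accepting exactly when both do. Equivalent product states are then merged.
6 states suffice.
        a   b  
>  q0   q0  q1 
   q1   q1  q2 
   q2   q2  q3 
   q3   q3  q4 
   q4   q5  q4 
 * q5   q3  q4 
(> = start, * = accepting)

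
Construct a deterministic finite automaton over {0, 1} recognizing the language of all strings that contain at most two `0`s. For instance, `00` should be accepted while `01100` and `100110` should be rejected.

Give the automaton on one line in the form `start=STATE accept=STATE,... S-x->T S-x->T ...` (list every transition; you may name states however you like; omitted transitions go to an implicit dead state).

Only the number of `0`s matters, and only up to 3. Make a chain q0 → q1 → q2 → q3 advanced by each `0` (with q3 absorbing); every other symbol self-loops. The accepting set is {q0, q1, q2}.
4 states suffice.
        0   1  
>* q0   q1  q0 
 * q1   q2  q1 
 * q2   q3  q2 
   q3   q3  q3 
(> = start, * = accepting)

start=q0 accept=q0,q1,q2 q0-0->q1 q0-1->q0 q1-0->q2 q1-1->q1 q2-0->q3 q2-1->q2 q3-0->q3 q3-1->q3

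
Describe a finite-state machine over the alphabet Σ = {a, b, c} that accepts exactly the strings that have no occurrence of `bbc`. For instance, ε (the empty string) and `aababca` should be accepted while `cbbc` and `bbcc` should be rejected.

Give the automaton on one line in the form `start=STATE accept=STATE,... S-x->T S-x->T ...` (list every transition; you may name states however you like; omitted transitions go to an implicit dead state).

Track partial matches of the forbidden pattern `bbc`. State q3 is a dead state reached once `bbc` has occurred; every other state accepts. q0 means no part of `bbc` is currently matched.
A 4-state machine:
        a   b   c  
>* q0   q0  q1  q0 
 * q1   q0  q2  q0 
 * q2   q0  q2  q3 
   q3   q3  q3  q3 
(> = start, * = accepting)

start=q0 accept=q0,q1,q2 q0-a->q0 q0-b->q1 q0-c->q0 q1-a->q0 q1-b->q2 q1-c->q0 q2-a->q0 q2-b->q2 q2-c->q3 q3-a->q3 q3-b->q3 q3-c->q3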